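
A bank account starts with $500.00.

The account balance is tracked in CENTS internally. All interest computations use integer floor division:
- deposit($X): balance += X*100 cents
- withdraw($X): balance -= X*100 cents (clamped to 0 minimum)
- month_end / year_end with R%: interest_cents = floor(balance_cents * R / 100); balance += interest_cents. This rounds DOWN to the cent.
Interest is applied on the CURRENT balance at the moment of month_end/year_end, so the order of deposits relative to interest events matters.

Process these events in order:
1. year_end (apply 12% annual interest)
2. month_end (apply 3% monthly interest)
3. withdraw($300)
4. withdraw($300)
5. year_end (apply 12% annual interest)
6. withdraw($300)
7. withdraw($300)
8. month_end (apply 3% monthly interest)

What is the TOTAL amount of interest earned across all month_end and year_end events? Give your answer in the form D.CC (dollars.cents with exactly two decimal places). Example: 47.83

After 1 (year_end (apply 12% annual interest)): balance=$560.00 total_interest=$60.00
After 2 (month_end (apply 3% monthly interest)): balance=$576.80 total_interest=$76.80
After 3 (withdraw($300)): balance=$276.80 total_interest=$76.80
After 4 (withdraw($300)): balance=$0.00 total_interest=$76.80
After 5 (year_end (apply 12% annual interest)): balance=$0.00 total_interest=$76.80
After 6 (withdraw($300)): balance=$0.00 total_interest=$76.80
After 7 (withdraw($300)): balance=$0.00 total_interest=$76.80
After 8 (month_end (apply 3% monthly interest)): balance=$0.00 total_interest=$76.80

Answer: 76.80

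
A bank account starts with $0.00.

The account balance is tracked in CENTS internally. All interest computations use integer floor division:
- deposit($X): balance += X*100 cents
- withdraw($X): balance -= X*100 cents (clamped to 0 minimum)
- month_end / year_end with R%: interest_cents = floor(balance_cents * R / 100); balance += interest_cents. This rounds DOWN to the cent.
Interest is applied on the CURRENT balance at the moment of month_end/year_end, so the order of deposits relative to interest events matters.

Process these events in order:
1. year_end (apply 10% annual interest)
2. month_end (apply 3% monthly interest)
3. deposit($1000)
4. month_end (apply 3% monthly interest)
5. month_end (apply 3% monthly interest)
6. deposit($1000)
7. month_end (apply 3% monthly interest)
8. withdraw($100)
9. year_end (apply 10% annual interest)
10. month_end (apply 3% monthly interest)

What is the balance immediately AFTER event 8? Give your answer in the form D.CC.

Answer: 2022.72

Derivation:
After 1 (year_end (apply 10% annual interest)): balance=$0.00 total_interest=$0.00
After 2 (month_end (apply 3% monthly interest)): balance=$0.00 total_interest=$0.00
After 3 (deposit($1000)): balance=$1000.00 total_interest=$0.00
After 4 (month_end (apply 3% monthly interest)): balance=$1030.00 total_interest=$30.00
After 5 (month_end (apply 3% monthly interest)): balance=$1060.90 total_interest=$60.90
After 6 (deposit($1000)): balance=$2060.90 total_interest=$60.90
After 7 (month_end (apply 3% monthly interest)): balance=$2122.72 total_interest=$122.72
After 8 (withdraw($100)): balance=$2022.72 total_interest=$122.72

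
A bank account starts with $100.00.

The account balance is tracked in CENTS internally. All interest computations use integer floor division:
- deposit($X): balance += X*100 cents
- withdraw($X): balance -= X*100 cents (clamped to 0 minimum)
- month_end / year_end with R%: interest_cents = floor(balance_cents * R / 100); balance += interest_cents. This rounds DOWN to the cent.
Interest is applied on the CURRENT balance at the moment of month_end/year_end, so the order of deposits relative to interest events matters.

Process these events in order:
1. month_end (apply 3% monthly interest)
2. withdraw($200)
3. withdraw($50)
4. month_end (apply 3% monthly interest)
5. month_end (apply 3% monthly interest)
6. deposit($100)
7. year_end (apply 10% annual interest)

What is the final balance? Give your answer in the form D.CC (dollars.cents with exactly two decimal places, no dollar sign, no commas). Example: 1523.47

Answer: 110.00

Derivation:
After 1 (month_end (apply 3% monthly interest)): balance=$103.00 total_interest=$3.00
After 2 (withdraw($200)): balance=$0.00 total_interest=$3.00
After 3 (withdraw($50)): balance=$0.00 total_interest=$3.00
After 4 (month_end (apply 3% monthly interest)): balance=$0.00 total_interest=$3.00
After 5 (month_end (apply 3% monthly interest)): balance=$0.00 total_interest=$3.00
After 6 (deposit($100)): balance=$100.00 total_interest=$3.00
After 7 (year_end (apply 10% annual interest)): balance=$110.00 total_interest=$13.00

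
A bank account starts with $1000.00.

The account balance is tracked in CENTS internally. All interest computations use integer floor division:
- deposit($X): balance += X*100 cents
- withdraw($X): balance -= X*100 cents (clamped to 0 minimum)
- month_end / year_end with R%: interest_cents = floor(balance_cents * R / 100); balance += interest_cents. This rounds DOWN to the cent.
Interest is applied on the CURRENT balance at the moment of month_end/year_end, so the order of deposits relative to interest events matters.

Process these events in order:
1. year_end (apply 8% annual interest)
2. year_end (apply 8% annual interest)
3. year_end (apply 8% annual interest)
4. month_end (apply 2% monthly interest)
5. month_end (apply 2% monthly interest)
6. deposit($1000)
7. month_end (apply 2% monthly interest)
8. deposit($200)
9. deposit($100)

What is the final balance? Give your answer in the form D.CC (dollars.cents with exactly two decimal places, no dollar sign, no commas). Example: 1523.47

After 1 (year_end (apply 8% annual interest)): balance=$1080.00 total_interest=$80.00
After 2 (year_end (apply 8% annual interest)): balance=$1166.40 total_interest=$166.40
After 3 (year_end (apply 8% annual interest)): balance=$1259.71 total_interest=$259.71
After 4 (month_end (apply 2% monthly interest)): balance=$1284.90 total_interest=$284.90
After 5 (month_end (apply 2% monthly interest)): balance=$1310.59 total_interest=$310.59
After 6 (deposit($1000)): balance=$2310.59 total_interest=$310.59
After 7 (month_end (apply 2% monthly interest)): balance=$2356.80 total_interest=$356.80
After 8 (deposit($200)): balance=$2556.80 total_interest=$356.80
After 9 (deposit($100)): balance=$2656.80 total_interest=$356.80

Answer: 2656.80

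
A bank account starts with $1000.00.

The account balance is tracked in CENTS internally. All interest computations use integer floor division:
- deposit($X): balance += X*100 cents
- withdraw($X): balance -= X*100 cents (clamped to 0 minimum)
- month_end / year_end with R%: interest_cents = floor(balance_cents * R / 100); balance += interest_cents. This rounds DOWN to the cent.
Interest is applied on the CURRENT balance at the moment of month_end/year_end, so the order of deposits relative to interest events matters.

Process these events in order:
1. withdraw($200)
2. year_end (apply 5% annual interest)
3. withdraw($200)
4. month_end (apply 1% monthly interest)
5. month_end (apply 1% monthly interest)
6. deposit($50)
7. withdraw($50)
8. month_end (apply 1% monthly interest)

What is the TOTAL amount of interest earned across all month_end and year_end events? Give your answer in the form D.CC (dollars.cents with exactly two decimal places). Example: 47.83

Answer: 59.38

Derivation:
After 1 (withdraw($200)): balance=$800.00 total_interest=$0.00
After 2 (year_end (apply 5% annual interest)): balance=$840.00 total_interest=$40.00
After 3 (withdraw($200)): balance=$640.00 total_interest=$40.00
After 4 (month_end (apply 1% monthly interest)): balance=$646.40 total_interest=$46.40
After 5 (month_end (apply 1% monthly interest)): balance=$652.86 total_interest=$52.86
After 6 (deposit($50)): balance=$702.86 total_interest=$52.86
After 7 (withdraw($50)): balance=$652.86 total_interest=$52.86
After 8 (month_end (apply 1% monthly interest)): balance=$659.38 total_interest=$59.38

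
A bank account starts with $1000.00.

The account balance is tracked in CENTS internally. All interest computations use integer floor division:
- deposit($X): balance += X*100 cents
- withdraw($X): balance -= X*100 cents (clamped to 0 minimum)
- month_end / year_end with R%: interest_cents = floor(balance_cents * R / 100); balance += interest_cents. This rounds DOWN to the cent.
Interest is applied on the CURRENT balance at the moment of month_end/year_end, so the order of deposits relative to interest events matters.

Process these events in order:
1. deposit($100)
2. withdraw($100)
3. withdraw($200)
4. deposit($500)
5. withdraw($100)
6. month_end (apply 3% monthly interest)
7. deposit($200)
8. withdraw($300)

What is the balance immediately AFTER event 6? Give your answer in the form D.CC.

Answer: 1236.00

Derivation:
After 1 (deposit($100)): balance=$1100.00 total_interest=$0.00
After 2 (withdraw($100)): balance=$1000.00 total_interest=$0.00
After 3 (withdraw($200)): balance=$800.00 total_interest=$0.00
After 4 (deposit($500)): balance=$1300.00 total_interest=$0.00
After 5 (withdraw($100)): balance=$1200.00 total_interest=$0.00
After 6 (month_end (apply 3% monthly interest)): balance=$1236.00 total_interest=$36.00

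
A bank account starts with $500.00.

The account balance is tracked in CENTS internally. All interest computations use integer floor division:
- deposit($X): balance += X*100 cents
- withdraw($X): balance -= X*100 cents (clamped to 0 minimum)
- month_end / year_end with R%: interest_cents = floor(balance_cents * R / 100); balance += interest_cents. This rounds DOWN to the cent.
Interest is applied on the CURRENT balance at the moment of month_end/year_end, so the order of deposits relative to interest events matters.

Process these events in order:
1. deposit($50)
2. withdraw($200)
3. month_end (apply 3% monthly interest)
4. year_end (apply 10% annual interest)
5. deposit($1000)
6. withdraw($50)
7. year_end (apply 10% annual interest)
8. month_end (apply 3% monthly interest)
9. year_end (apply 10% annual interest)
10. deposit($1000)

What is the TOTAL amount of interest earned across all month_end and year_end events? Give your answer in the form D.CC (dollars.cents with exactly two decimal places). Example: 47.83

After 1 (deposit($50)): balance=$550.00 total_interest=$0.00
After 2 (withdraw($200)): balance=$350.00 total_interest=$0.00
After 3 (month_end (apply 3% monthly interest)): balance=$360.50 total_interest=$10.50
After 4 (year_end (apply 10% annual interest)): balance=$396.55 total_interest=$46.55
After 5 (deposit($1000)): balance=$1396.55 total_interest=$46.55
After 6 (withdraw($50)): balance=$1346.55 total_interest=$46.55
After 7 (year_end (apply 10% annual interest)): balance=$1481.20 total_interest=$181.20
After 8 (month_end (apply 3% monthly interest)): balance=$1525.63 total_interest=$225.63
After 9 (year_end (apply 10% annual interest)): balance=$1678.19 total_interest=$378.19
After 10 (deposit($1000)): balance=$2678.19 total_interest=$378.19

Answer: 378.19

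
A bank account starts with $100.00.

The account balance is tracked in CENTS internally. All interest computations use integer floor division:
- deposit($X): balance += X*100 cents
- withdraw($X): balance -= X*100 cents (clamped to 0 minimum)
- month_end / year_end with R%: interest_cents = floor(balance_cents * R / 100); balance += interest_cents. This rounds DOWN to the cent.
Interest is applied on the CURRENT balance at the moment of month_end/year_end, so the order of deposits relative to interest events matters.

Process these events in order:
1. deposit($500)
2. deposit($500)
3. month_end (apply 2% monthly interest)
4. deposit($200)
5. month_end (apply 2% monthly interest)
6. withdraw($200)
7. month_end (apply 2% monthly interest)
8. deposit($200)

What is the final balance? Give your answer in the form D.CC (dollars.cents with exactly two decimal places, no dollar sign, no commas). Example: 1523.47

Answer: 1371.40

Derivation:
After 1 (deposit($500)): balance=$600.00 total_interest=$0.00
After 2 (deposit($500)): balance=$1100.00 total_interest=$0.00
After 3 (month_end (apply 2% monthly interest)): balance=$1122.00 total_interest=$22.00
After 4 (deposit($200)): balance=$1322.00 total_interest=$22.00
After 5 (month_end (apply 2% monthly interest)): balance=$1348.44 total_interest=$48.44
After 6 (withdraw($200)): balance=$1148.44 total_interest=$48.44
After 7 (month_end (apply 2% monthly interest)): balance=$1171.40 total_interest=$71.40
After 8 (deposit($200)): balance=$1371.40 total_interest=$71.40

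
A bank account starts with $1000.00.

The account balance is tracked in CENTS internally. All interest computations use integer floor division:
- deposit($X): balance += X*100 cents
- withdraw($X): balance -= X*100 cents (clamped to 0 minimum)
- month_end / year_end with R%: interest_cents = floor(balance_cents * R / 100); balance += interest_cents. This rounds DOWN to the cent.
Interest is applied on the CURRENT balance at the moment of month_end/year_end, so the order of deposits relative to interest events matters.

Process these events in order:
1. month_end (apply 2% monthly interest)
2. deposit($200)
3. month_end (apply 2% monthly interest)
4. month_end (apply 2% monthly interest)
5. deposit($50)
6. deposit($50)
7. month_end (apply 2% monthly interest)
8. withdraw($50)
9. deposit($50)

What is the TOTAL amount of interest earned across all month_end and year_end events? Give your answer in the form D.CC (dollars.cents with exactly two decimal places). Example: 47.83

Answer: 96.66

Derivation:
After 1 (month_end (apply 2% monthly interest)): balance=$1020.00 total_interest=$20.00
After 2 (deposit($200)): balance=$1220.00 total_interest=$20.00
After 3 (month_end (apply 2% monthly interest)): balance=$1244.40 total_interest=$44.40
After 4 (month_end (apply 2% monthly interest)): balance=$1269.28 total_interest=$69.28
After 5 (deposit($50)): balance=$1319.28 total_interest=$69.28
After 6 (deposit($50)): balance=$1369.28 total_interest=$69.28
After 7 (month_end (apply 2% monthly interest)): balance=$1396.66 total_interest=$96.66
After 8 (withdraw($50)): balance=$1346.66 total_interest=$96.66
After 9 (deposit($50)): balance=$1396.66 total_interest=$96.66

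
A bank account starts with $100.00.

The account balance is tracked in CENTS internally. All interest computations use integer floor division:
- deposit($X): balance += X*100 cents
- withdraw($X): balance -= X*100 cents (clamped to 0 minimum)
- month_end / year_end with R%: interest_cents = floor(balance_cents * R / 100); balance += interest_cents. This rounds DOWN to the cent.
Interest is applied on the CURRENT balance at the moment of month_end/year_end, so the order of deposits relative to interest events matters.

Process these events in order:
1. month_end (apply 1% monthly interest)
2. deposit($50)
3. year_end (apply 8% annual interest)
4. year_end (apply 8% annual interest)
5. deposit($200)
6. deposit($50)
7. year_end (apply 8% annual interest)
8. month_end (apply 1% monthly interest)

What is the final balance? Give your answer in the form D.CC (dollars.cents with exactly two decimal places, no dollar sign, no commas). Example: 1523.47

Answer: 464.80

Derivation:
After 1 (month_end (apply 1% monthly interest)): balance=$101.00 total_interest=$1.00
After 2 (deposit($50)): balance=$151.00 total_interest=$1.00
After 3 (year_end (apply 8% annual interest)): balance=$163.08 total_interest=$13.08
After 4 (year_end (apply 8% annual interest)): balance=$176.12 total_interest=$26.12
After 5 (deposit($200)): balance=$376.12 total_interest=$26.12
After 6 (deposit($50)): balance=$426.12 total_interest=$26.12
After 7 (year_end (apply 8% annual interest)): balance=$460.20 total_interest=$60.20
After 8 (month_end (apply 1% monthly interest)): balance=$464.80 total_interest=$64.80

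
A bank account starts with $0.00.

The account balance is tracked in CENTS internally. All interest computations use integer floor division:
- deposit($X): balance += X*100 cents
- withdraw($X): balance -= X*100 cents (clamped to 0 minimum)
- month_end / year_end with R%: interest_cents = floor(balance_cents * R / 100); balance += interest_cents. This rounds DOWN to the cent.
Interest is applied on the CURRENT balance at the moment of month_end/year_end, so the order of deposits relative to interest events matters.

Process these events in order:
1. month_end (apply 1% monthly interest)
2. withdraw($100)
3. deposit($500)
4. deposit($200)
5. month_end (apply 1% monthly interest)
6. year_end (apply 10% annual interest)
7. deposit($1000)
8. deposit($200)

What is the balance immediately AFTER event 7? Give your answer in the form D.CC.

After 1 (month_end (apply 1% monthly interest)): balance=$0.00 total_interest=$0.00
After 2 (withdraw($100)): balance=$0.00 total_interest=$0.00
After 3 (deposit($500)): balance=$500.00 total_interest=$0.00
After 4 (deposit($200)): balance=$700.00 total_interest=$0.00
After 5 (month_end (apply 1% monthly interest)): balance=$707.00 total_interest=$7.00
After 6 (year_end (apply 10% annual interest)): balance=$777.70 total_interest=$77.70
After 7 (deposit($1000)): balance=$1777.70 total_interest=$77.70

Answer: 1777.70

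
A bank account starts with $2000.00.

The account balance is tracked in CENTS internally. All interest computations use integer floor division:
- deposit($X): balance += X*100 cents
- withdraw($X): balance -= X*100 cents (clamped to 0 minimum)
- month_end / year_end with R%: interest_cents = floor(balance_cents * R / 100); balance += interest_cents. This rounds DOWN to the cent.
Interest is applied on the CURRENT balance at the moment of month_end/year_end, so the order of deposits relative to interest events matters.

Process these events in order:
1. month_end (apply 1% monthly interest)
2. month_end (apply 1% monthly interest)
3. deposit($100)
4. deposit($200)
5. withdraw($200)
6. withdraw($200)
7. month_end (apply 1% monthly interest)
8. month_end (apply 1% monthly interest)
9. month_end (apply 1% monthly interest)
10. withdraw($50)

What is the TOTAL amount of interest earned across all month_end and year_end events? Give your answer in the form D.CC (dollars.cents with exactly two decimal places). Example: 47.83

After 1 (month_end (apply 1% monthly interest)): balance=$2020.00 total_interest=$20.00
After 2 (month_end (apply 1% monthly interest)): balance=$2040.20 total_interest=$40.20
After 3 (deposit($100)): balance=$2140.20 total_interest=$40.20
After 4 (deposit($200)): balance=$2340.20 total_interest=$40.20
After 5 (withdraw($200)): balance=$2140.20 total_interest=$40.20
After 6 (withdraw($200)): balance=$1940.20 total_interest=$40.20
After 7 (month_end (apply 1% monthly interest)): balance=$1959.60 total_interest=$59.60
After 8 (month_end (apply 1% monthly interest)): balance=$1979.19 total_interest=$79.19
After 9 (month_end (apply 1% monthly interest)): balance=$1998.98 total_interest=$98.98
After 10 (withdraw($50)): balance=$1948.98 total_interest=$98.98

Answer: 98.98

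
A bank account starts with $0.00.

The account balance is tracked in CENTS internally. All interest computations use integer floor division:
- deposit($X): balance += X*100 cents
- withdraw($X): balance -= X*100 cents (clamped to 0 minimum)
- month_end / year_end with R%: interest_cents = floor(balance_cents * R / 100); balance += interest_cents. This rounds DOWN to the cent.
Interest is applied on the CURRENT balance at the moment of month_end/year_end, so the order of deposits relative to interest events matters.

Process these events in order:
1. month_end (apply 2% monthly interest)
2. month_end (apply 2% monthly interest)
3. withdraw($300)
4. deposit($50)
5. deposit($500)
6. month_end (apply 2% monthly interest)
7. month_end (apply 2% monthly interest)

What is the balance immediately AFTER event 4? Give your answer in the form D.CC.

Answer: 50.00

Derivation:
After 1 (month_end (apply 2% monthly interest)): balance=$0.00 total_interest=$0.00
After 2 (month_end (apply 2% monthly interest)): balance=$0.00 total_interest=$0.00
After 3 (withdraw($300)): balance=$0.00 total_interest=$0.00
After 4 (deposit($50)): balance=$50.00 total_interest=$0.00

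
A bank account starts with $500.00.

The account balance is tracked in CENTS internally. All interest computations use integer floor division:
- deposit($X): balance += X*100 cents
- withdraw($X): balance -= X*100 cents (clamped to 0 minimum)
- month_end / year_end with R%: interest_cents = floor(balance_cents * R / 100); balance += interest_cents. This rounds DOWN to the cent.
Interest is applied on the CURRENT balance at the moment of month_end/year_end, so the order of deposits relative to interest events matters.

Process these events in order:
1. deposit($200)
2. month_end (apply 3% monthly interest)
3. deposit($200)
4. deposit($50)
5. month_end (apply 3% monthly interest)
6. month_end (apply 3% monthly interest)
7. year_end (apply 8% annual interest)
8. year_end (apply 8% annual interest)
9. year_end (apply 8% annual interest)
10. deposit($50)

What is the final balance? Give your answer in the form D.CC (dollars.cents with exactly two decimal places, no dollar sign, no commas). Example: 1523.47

After 1 (deposit($200)): balance=$700.00 total_interest=$0.00
After 2 (month_end (apply 3% monthly interest)): balance=$721.00 total_interest=$21.00
After 3 (deposit($200)): balance=$921.00 total_interest=$21.00
After 4 (deposit($50)): balance=$971.00 total_interest=$21.00
After 5 (month_end (apply 3% monthly interest)): balance=$1000.13 total_interest=$50.13
After 6 (month_end (apply 3% monthly interest)): balance=$1030.13 total_interest=$80.13
After 7 (year_end (apply 8% annual interest)): balance=$1112.54 total_interest=$162.54
After 8 (year_end (apply 8% annual interest)): balance=$1201.54 total_interest=$251.54
After 9 (year_end (apply 8% annual interest)): balance=$1297.66 total_interest=$347.66
After 10 (deposit($50)): balance=$1347.66 total_interest=$347.66

Answer: 1347.66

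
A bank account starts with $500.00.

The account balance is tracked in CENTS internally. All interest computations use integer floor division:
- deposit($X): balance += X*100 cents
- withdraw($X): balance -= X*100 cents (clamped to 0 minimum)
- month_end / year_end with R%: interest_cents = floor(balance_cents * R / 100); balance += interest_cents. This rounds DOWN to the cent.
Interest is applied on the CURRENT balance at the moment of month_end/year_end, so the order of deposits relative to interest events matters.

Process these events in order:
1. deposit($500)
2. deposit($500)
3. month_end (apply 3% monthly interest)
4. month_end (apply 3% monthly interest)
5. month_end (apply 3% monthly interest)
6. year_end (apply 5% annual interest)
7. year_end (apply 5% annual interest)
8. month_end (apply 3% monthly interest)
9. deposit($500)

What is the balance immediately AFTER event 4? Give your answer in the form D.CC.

Answer: 1591.35

Derivation:
After 1 (deposit($500)): balance=$1000.00 total_interest=$0.00
After 2 (deposit($500)): balance=$1500.00 total_interest=$0.00
After 3 (month_end (apply 3% monthly interest)): balance=$1545.00 total_interest=$45.00
After 4 (month_end (apply 3% monthly interest)): balance=$1591.35 total_interest=$91.35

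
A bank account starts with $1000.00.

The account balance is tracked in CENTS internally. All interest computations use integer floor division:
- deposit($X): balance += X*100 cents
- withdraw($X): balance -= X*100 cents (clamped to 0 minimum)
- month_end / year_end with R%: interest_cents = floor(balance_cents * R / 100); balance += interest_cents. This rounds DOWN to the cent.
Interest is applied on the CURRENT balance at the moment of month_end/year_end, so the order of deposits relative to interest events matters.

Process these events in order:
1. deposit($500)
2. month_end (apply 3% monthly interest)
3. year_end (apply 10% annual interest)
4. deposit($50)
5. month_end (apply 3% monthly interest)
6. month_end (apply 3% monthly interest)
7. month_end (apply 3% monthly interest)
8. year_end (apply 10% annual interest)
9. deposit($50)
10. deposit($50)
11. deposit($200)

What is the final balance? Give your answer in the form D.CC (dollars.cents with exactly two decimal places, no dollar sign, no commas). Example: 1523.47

After 1 (deposit($500)): balance=$1500.00 total_interest=$0.00
After 2 (month_end (apply 3% monthly interest)): balance=$1545.00 total_interest=$45.00
After 3 (year_end (apply 10% annual interest)): balance=$1699.50 total_interest=$199.50
After 4 (deposit($50)): balance=$1749.50 total_interest=$199.50
After 5 (month_end (apply 3% monthly interest)): balance=$1801.98 total_interest=$251.98
After 6 (month_end (apply 3% monthly interest)): balance=$1856.03 total_interest=$306.03
After 7 (month_end (apply 3% monthly interest)): balance=$1911.71 total_interest=$361.71
After 8 (year_end (apply 10% annual interest)): balance=$2102.88 total_interest=$552.88
After 9 (deposit($50)): balance=$2152.88 total_interest=$552.88
After 10 (deposit($50)): balance=$2202.88 total_interest=$552.88
After 11 (deposit($200)): balance=$2402.88 total_interest=$552.88

Answer: 2402.88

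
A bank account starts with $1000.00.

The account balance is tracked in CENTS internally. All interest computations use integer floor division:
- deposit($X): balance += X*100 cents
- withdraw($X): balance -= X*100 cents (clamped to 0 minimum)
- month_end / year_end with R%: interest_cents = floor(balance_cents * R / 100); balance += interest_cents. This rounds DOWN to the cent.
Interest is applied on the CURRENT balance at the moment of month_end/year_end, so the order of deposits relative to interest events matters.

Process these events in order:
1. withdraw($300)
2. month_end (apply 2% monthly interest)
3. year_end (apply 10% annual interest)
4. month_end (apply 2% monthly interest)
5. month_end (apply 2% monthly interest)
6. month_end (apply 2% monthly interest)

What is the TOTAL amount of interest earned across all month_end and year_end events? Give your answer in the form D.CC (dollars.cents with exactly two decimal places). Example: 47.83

After 1 (withdraw($300)): balance=$700.00 total_interest=$0.00
After 2 (month_end (apply 2% monthly interest)): balance=$714.00 total_interest=$14.00
After 3 (year_end (apply 10% annual interest)): balance=$785.40 total_interest=$85.40
After 4 (month_end (apply 2% monthly interest)): balance=$801.10 total_interest=$101.10
After 5 (month_end (apply 2% monthly interest)): balance=$817.12 total_interest=$117.12
After 6 (month_end (apply 2% monthly interest)): balance=$833.46 total_interest=$133.46

Answer: 133.46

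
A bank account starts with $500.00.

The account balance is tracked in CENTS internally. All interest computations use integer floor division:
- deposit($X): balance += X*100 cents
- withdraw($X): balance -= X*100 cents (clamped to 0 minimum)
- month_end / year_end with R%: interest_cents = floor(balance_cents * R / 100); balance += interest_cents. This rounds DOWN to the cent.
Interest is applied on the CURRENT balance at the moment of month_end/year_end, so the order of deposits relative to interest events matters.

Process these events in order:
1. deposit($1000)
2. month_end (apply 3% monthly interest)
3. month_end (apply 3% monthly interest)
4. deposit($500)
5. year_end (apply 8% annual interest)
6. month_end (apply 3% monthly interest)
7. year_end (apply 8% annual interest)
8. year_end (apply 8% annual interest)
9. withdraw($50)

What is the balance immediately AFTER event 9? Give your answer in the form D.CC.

Answer: 2663.51

Derivation:
After 1 (deposit($1000)): balance=$1500.00 total_interest=$0.00
After 2 (month_end (apply 3% monthly interest)): balance=$1545.00 total_interest=$45.00
After 3 (month_end (apply 3% monthly interest)): balance=$1591.35 total_interest=$91.35
After 4 (deposit($500)): balance=$2091.35 total_interest=$91.35
After 5 (year_end (apply 8% annual interest)): balance=$2258.65 total_interest=$258.65
After 6 (month_end (apply 3% monthly interest)): balance=$2326.40 total_interest=$326.40
After 7 (year_end (apply 8% annual interest)): balance=$2512.51 total_interest=$512.51
After 8 (year_end (apply 8% annual interest)): balance=$2713.51 total_interest=$713.51
After 9 (withdraw($50)): balance=$2663.51 total_interest=$713.51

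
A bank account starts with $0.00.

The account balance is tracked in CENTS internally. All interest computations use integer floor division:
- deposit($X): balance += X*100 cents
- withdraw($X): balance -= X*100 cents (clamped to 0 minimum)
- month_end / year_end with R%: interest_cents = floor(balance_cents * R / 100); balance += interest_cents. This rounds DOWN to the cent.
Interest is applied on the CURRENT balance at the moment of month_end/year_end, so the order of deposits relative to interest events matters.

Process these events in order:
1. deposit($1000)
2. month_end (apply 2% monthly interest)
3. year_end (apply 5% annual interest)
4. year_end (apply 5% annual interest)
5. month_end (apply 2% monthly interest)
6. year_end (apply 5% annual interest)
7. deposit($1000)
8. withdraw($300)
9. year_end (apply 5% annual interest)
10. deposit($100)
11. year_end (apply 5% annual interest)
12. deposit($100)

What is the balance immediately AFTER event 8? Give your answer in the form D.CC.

After 1 (deposit($1000)): balance=$1000.00 total_interest=$0.00
After 2 (month_end (apply 2% monthly interest)): balance=$1020.00 total_interest=$20.00
After 3 (year_end (apply 5% annual interest)): balance=$1071.00 total_interest=$71.00
After 4 (year_end (apply 5% annual interest)): balance=$1124.55 total_interest=$124.55
After 5 (month_end (apply 2% monthly interest)): balance=$1147.04 total_interest=$147.04
After 6 (year_end (apply 5% annual interest)): balance=$1204.39 total_interest=$204.39
After 7 (deposit($1000)): balance=$2204.39 total_interest=$204.39
After 8 (withdraw($300)): balance=$1904.39 total_interest=$204.39

Answer: 1904.39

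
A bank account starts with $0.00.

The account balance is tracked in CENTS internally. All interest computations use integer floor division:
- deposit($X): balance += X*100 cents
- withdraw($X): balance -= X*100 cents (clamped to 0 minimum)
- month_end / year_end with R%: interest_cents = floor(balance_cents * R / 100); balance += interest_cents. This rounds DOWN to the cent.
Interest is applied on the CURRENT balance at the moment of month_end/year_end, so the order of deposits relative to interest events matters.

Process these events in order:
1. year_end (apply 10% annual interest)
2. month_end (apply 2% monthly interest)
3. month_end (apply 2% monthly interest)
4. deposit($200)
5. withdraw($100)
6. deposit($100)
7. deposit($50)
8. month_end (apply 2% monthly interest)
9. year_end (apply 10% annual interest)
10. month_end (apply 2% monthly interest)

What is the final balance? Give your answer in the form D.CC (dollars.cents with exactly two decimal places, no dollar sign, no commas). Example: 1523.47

After 1 (year_end (apply 10% annual interest)): balance=$0.00 total_interest=$0.00
After 2 (month_end (apply 2% monthly interest)): balance=$0.00 total_interest=$0.00
After 3 (month_end (apply 2% monthly interest)): balance=$0.00 total_interest=$0.00
After 4 (deposit($200)): balance=$200.00 total_interest=$0.00
After 5 (withdraw($100)): balance=$100.00 total_interest=$0.00
After 6 (deposit($100)): balance=$200.00 total_interest=$0.00
After 7 (deposit($50)): balance=$250.00 total_interest=$0.00
After 8 (month_end (apply 2% monthly interest)): balance=$255.00 total_interest=$5.00
After 9 (year_end (apply 10% annual interest)): balance=$280.50 total_interest=$30.50
After 10 (month_end (apply 2% monthly interest)): balance=$286.11 total_interest=$36.11

Answer: 286.11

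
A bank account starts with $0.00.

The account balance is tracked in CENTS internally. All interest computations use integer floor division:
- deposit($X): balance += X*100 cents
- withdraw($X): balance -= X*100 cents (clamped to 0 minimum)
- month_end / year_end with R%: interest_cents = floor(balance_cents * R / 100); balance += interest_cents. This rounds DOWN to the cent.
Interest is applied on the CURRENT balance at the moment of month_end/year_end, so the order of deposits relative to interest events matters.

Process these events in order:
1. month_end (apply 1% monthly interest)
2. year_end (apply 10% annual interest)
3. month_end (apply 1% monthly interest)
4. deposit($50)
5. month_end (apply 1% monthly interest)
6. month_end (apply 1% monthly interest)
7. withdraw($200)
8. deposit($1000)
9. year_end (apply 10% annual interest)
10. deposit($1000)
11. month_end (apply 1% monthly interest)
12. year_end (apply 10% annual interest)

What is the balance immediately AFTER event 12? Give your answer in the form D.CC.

After 1 (month_end (apply 1% monthly interest)): balance=$0.00 total_interest=$0.00
After 2 (year_end (apply 10% annual interest)): balance=$0.00 total_interest=$0.00
After 3 (month_end (apply 1% monthly interest)): balance=$0.00 total_interest=$0.00
After 4 (deposit($50)): balance=$50.00 total_interest=$0.00
After 5 (month_end (apply 1% monthly interest)): balance=$50.50 total_interest=$0.50
After 6 (month_end (apply 1% monthly interest)): balance=$51.00 total_interest=$1.00
After 7 (withdraw($200)): balance=$0.00 total_interest=$1.00
After 8 (deposit($1000)): balance=$1000.00 total_interest=$1.00
After 9 (year_end (apply 10% annual interest)): balance=$1100.00 total_interest=$101.00
After 10 (deposit($1000)): balance=$2100.00 total_interest=$101.00
After 11 (month_end (apply 1% monthly interest)): balance=$2121.00 total_interest=$122.00
After 12 (year_end (apply 10% annual interest)): balance=$2333.10 total_interest=$334.10

Answer: 2333.10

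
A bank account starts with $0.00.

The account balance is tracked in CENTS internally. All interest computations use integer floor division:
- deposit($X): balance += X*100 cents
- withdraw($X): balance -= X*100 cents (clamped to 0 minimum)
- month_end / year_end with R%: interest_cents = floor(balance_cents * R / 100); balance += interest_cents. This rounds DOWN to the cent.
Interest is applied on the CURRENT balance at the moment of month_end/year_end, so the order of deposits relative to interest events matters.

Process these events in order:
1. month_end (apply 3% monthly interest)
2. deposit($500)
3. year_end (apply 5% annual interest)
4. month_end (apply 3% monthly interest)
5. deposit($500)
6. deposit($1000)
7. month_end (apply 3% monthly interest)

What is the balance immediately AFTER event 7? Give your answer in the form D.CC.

Answer: 2101.97

Derivation:
After 1 (month_end (apply 3% monthly interest)): balance=$0.00 total_interest=$0.00
After 2 (deposit($500)): balance=$500.00 total_interest=$0.00
After 3 (year_end (apply 5% annual interest)): balance=$525.00 total_interest=$25.00
After 4 (month_end (apply 3% monthly interest)): balance=$540.75 total_interest=$40.75
After 5 (deposit($500)): balance=$1040.75 total_interest=$40.75
After 6 (deposit($1000)): balance=$2040.75 total_interest=$40.75
After 7 (month_end (apply 3% monthly interest)): balance=$2101.97 total_interest=$101.97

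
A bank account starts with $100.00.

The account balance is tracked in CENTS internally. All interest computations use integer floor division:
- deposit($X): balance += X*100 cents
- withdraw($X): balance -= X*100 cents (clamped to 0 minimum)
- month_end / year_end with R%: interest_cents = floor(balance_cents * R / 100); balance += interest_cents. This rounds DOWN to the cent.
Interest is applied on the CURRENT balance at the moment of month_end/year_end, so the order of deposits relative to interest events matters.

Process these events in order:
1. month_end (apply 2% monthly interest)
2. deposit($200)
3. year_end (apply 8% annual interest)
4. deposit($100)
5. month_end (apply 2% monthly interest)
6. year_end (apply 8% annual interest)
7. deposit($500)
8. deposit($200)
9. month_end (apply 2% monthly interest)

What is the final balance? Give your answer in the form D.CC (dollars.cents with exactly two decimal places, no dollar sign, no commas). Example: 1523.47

Answer: 1192.83

Derivation:
After 1 (month_end (apply 2% monthly interest)): balance=$102.00 total_interest=$2.00
After 2 (deposit($200)): balance=$302.00 total_interest=$2.00
After 3 (year_end (apply 8% annual interest)): balance=$326.16 total_interest=$26.16
After 4 (deposit($100)): balance=$426.16 total_interest=$26.16
After 5 (month_end (apply 2% monthly interest)): balance=$434.68 total_interest=$34.68
After 6 (year_end (apply 8% annual interest)): balance=$469.45 total_interest=$69.45
After 7 (deposit($500)): balance=$969.45 total_interest=$69.45
After 8 (deposit($200)): balance=$1169.45 total_interest=$69.45
After 9 (month_end (apply 2% monthly interest)): balance=$1192.83 total_interest=$92.83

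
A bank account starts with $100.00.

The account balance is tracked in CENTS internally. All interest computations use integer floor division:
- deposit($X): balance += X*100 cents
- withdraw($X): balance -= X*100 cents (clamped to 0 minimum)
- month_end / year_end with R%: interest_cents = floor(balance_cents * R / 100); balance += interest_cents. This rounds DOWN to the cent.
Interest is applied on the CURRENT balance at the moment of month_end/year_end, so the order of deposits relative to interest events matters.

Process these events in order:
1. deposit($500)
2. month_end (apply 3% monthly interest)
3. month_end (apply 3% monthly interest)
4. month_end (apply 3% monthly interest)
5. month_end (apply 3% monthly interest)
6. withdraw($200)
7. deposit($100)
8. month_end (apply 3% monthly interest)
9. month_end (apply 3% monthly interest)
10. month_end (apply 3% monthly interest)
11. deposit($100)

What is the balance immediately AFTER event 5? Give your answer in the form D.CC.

After 1 (deposit($500)): balance=$600.00 total_interest=$0.00
After 2 (month_end (apply 3% monthly interest)): balance=$618.00 total_interest=$18.00
After 3 (month_end (apply 3% monthly interest)): balance=$636.54 total_interest=$36.54
After 4 (month_end (apply 3% monthly interest)): balance=$655.63 total_interest=$55.63
After 5 (month_end (apply 3% monthly interest)): balance=$675.29 total_interest=$75.29

Answer: 675.29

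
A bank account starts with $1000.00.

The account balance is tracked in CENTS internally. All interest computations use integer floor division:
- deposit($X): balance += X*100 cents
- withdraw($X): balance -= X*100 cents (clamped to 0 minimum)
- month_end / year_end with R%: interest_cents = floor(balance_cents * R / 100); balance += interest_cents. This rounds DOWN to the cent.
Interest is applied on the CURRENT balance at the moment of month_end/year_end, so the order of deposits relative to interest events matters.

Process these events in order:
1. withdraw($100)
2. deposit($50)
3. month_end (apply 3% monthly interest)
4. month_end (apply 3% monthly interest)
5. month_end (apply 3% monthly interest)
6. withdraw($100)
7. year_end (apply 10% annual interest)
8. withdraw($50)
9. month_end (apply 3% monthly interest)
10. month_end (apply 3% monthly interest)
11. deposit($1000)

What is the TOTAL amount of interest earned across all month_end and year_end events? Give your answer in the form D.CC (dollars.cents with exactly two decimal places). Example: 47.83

After 1 (withdraw($100)): balance=$900.00 total_interest=$0.00
After 2 (deposit($50)): balance=$950.00 total_interest=$0.00
After 3 (month_end (apply 3% monthly interest)): balance=$978.50 total_interest=$28.50
After 4 (month_end (apply 3% monthly interest)): balance=$1007.85 total_interest=$57.85
After 5 (month_end (apply 3% monthly interest)): balance=$1038.08 total_interest=$88.08
After 6 (withdraw($100)): balance=$938.08 total_interest=$88.08
After 7 (year_end (apply 10% annual interest)): balance=$1031.88 total_interest=$181.88
After 8 (withdraw($50)): balance=$981.88 total_interest=$181.88
After 9 (month_end (apply 3% monthly interest)): balance=$1011.33 total_interest=$211.33
After 10 (month_end (apply 3% monthly interest)): balance=$1041.66 total_interest=$241.66
After 11 (deposit($1000)): balance=$2041.66 total_interest=$241.66

Answer: 241.66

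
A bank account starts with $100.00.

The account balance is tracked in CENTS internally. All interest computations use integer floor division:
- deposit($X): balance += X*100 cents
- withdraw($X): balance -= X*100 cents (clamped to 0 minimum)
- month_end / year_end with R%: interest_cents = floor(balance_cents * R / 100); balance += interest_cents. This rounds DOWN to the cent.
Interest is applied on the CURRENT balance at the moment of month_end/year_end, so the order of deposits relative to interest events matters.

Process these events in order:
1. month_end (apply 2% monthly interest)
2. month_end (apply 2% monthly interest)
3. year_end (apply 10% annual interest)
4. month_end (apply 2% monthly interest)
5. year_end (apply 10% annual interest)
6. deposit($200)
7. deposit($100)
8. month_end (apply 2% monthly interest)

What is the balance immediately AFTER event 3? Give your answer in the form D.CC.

After 1 (month_end (apply 2% monthly interest)): balance=$102.00 total_interest=$2.00
After 2 (month_end (apply 2% monthly interest)): balance=$104.04 total_interest=$4.04
After 3 (year_end (apply 10% annual interest)): balance=$114.44 total_interest=$14.44

Answer: 114.44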